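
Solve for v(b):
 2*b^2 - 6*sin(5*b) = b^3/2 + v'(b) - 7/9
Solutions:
 v(b) = C1 - b^4/8 + 2*b^3/3 + 7*b/9 + 6*cos(5*b)/5


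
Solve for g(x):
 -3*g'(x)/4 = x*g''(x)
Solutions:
 g(x) = C1 + C2*x^(1/4)


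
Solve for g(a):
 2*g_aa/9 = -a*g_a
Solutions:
 g(a) = C1 + C2*erf(3*a/2)


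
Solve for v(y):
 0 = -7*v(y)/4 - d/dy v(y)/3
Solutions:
 v(y) = C1*exp(-21*y/4)


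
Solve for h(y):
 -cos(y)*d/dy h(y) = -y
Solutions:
 h(y) = C1 + Integral(y/cos(y), y)


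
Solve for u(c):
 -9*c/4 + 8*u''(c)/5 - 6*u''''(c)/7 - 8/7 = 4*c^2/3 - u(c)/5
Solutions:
 u(c) = C1*exp(-sqrt(30)*c*sqrt(28 + sqrt(994))/30) + C2*exp(sqrt(30)*c*sqrt(28 + sqrt(994))/30) + C3*sin(sqrt(30)*c*sqrt(-28 + sqrt(994))/30) + C4*cos(sqrt(30)*c*sqrt(-28 + sqrt(994))/30) + 20*c^2/3 + 45*c/4 - 2120/21


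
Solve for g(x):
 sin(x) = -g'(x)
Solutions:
 g(x) = C1 + cos(x)


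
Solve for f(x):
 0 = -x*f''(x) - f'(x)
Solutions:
 f(x) = C1 + C2*log(x)


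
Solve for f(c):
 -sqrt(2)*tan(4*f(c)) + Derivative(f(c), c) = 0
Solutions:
 f(c) = -asin(C1*exp(4*sqrt(2)*c))/4 + pi/4
 f(c) = asin(C1*exp(4*sqrt(2)*c))/4


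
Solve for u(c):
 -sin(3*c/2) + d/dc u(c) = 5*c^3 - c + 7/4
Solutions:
 u(c) = C1 + 5*c^4/4 - c^2/2 + 7*c/4 - 2*cos(3*c/2)/3


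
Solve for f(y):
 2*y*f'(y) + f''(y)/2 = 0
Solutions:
 f(y) = C1 + C2*erf(sqrt(2)*y)


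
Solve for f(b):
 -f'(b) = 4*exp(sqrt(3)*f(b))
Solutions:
 f(b) = sqrt(3)*(2*log(1/(C1 + 4*b)) - log(3))/6


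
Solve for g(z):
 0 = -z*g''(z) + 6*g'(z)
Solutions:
 g(z) = C1 + C2*z^7


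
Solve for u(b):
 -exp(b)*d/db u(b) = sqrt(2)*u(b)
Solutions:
 u(b) = C1*exp(sqrt(2)*exp(-b))


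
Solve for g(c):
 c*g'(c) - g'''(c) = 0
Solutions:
 g(c) = C1 + Integral(C2*airyai(c) + C3*airybi(c), c)


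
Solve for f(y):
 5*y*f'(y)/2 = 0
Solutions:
 f(y) = C1


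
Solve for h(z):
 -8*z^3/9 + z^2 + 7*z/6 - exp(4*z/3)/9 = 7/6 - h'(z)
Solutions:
 h(z) = C1 + 2*z^4/9 - z^3/3 - 7*z^2/12 + 7*z/6 + exp(4*z/3)/12


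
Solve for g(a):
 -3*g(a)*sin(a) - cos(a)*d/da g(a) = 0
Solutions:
 g(a) = C1*cos(a)^3


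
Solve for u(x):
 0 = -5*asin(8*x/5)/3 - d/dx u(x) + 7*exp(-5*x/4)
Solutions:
 u(x) = C1 - 5*x*asin(8*x/5)/3 - 5*sqrt(25 - 64*x^2)/24 - 28*exp(-5*x/4)/5


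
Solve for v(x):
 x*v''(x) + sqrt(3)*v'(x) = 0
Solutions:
 v(x) = C1 + C2*x^(1 - sqrt(3))


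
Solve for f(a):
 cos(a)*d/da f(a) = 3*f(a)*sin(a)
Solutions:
 f(a) = C1/cos(a)^3


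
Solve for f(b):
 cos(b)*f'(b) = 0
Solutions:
 f(b) = C1


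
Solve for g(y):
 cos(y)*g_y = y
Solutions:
 g(y) = C1 + Integral(y/cos(y), y)


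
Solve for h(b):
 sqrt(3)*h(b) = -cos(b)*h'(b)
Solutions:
 h(b) = C1*(sin(b) - 1)^(sqrt(3)/2)/(sin(b) + 1)^(sqrt(3)/2)


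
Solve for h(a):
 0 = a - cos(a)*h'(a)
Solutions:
 h(a) = C1 + Integral(a/cos(a), a)


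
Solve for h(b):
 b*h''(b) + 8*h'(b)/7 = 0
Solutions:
 h(b) = C1 + C2/b^(1/7)


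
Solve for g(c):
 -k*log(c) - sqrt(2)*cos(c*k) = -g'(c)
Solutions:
 g(c) = C1 + c*k*(log(c) - 1) + sqrt(2)*Piecewise((sin(c*k)/k, Ne(k, 0)), (c, True))


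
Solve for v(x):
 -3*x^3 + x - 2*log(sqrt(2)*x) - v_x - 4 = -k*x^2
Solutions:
 v(x) = C1 + k*x^3/3 - 3*x^4/4 + x^2/2 - 2*x*log(x) - 2*x - x*log(2)


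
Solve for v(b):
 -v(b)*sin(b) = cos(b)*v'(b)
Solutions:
 v(b) = C1*cos(b)


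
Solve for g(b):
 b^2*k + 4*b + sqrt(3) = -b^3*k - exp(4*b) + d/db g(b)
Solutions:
 g(b) = C1 + b^4*k/4 + b^3*k/3 + 2*b^2 + sqrt(3)*b + exp(4*b)/4


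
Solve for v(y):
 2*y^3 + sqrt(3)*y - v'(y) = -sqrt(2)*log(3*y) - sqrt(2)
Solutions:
 v(y) = C1 + y^4/2 + sqrt(3)*y^2/2 + sqrt(2)*y*log(y) + sqrt(2)*y*log(3)


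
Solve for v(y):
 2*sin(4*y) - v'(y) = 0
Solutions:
 v(y) = C1 - cos(4*y)/2


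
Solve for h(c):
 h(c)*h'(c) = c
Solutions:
 h(c) = -sqrt(C1 + c^2)
 h(c) = sqrt(C1 + c^2)


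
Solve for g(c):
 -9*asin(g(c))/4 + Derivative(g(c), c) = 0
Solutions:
 Integral(1/asin(_y), (_y, g(c))) = C1 + 9*c/4


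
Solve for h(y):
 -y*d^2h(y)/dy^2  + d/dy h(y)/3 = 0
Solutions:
 h(y) = C1 + C2*y^(4/3)


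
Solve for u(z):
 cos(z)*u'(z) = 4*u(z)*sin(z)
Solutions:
 u(z) = C1/cos(z)^4


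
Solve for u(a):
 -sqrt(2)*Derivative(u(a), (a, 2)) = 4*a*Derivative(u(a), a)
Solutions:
 u(a) = C1 + C2*erf(2^(1/4)*a)


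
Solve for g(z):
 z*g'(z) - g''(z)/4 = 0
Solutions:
 g(z) = C1 + C2*erfi(sqrt(2)*z)


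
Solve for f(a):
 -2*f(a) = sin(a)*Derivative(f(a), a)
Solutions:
 f(a) = C1*(cos(a) + 1)/(cos(a) - 1)


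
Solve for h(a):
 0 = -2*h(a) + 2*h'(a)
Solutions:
 h(a) = C1*exp(a)


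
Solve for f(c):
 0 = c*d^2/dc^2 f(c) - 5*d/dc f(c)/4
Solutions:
 f(c) = C1 + C2*c^(9/4)


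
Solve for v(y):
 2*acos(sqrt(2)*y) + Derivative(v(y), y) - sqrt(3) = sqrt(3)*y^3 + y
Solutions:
 v(y) = C1 + sqrt(3)*y^4/4 + y^2/2 - 2*y*acos(sqrt(2)*y) + sqrt(3)*y + sqrt(2)*sqrt(1 - 2*y^2)


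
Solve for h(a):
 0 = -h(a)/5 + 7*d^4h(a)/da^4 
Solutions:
 h(a) = C1*exp(-35^(3/4)*a/35) + C2*exp(35^(3/4)*a/35) + C3*sin(35^(3/4)*a/35) + C4*cos(35^(3/4)*a/35)


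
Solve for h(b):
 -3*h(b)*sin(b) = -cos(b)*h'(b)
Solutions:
 h(b) = C1/cos(b)^3


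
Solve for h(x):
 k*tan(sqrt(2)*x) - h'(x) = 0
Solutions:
 h(x) = C1 - sqrt(2)*k*log(cos(sqrt(2)*x))/2


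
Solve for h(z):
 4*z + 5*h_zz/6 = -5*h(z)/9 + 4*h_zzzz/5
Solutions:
 h(z) = C1*exp(-sqrt(15)*z*sqrt(5 + sqrt(89))/12) + C2*exp(sqrt(15)*z*sqrt(5 + sqrt(89))/12) + C3*sin(sqrt(15)*z*sqrt(-5 + sqrt(89))/12) + C4*cos(sqrt(15)*z*sqrt(-5 + sqrt(89))/12) - 36*z/5


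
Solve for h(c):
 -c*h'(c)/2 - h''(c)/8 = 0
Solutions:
 h(c) = C1 + C2*erf(sqrt(2)*c)


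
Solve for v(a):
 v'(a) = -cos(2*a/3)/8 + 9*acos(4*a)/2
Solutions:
 v(a) = C1 + 9*a*acos(4*a)/2 - 9*sqrt(1 - 16*a^2)/8 - 3*sin(2*a/3)/16


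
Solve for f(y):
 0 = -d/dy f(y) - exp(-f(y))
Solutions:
 f(y) = log(C1 - y)


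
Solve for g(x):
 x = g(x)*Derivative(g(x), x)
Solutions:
 g(x) = -sqrt(C1 + x^2)
 g(x) = sqrt(C1 + x^2)


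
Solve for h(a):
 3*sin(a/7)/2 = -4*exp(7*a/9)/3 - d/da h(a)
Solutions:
 h(a) = C1 - 12*exp(7*a/9)/7 + 21*cos(a/7)/2


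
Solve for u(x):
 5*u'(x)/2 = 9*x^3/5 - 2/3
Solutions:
 u(x) = C1 + 9*x^4/50 - 4*x/15


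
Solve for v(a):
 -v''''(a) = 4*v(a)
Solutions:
 v(a) = (C1*sin(a) + C2*cos(a))*exp(-a) + (C3*sin(a) + C4*cos(a))*exp(a)


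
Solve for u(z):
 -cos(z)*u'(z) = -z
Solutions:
 u(z) = C1 + Integral(z/cos(z), z)


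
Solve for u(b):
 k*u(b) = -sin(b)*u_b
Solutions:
 u(b) = C1*exp(k*(-log(cos(b) - 1) + log(cos(b) + 1))/2)


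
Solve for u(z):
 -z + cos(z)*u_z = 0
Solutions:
 u(z) = C1 + Integral(z/cos(z), z)


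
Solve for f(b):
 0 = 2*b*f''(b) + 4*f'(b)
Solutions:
 f(b) = C1 + C2/b


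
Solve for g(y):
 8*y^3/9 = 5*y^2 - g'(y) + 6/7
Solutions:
 g(y) = C1 - 2*y^4/9 + 5*y^3/3 + 6*y/7


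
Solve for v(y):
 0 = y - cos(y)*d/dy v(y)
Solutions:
 v(y) = C1 + Integral(y/cos(y), y)


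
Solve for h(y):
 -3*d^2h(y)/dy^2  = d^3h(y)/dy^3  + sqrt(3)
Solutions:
 h(y) = C1 + C2*y + C3*exp(-3*y) - sqrt(3)*y^2/6


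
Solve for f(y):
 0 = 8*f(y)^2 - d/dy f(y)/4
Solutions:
 f(y) = -1/(C1 + 32*y)


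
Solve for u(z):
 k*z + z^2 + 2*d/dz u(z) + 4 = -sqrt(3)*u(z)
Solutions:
 u(z) = C1*exp(-sqrt(3)*z/2) - sqrt(3)*k*z/3 + 2*k/3 - sqrt(3)*z^2/3 + 4*z/3 - 20*sqrt(3)/9


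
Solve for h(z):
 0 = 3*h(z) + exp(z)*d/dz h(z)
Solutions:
 h(z) = C1*exp(3*exp(-z))


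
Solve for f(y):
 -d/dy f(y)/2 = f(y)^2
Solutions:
 f(y) = 1/(C1 + 2*y)


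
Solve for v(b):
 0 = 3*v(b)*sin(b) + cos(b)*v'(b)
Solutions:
 v(b) = C1*cos(b)^3


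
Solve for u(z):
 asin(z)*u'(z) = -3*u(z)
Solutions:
 u(z) = C1*exp(-3*Integral(1/asin(z), z))


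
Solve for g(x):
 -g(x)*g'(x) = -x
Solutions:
 g(x) = -sqrt(C1 + x^2)
 g(x) = sqrt(C1 + x^2)


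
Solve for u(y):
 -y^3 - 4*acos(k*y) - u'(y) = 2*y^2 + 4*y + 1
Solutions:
 u(y) = C1 - y^4/4 - 2*y^3/3 - 2*y^2 - y - 4*Piecewise((y*acos(k*y) - sqrt(-k^2*y^2 + 1)/k, Ne(k, 0)), (pi*y/2, True))


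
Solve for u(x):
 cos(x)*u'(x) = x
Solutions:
 u(x) = C1 + Integral(x/cos(x), x)


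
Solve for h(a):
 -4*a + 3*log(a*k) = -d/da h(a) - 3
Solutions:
 h(a) = C1 + 2*a^2 - 3*a*log(a*k)


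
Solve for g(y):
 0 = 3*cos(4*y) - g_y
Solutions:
 g(y) = C1 + 3*sin(4*y)/4


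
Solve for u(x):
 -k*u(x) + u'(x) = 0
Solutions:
 u(x) = C1*exp(k*x)


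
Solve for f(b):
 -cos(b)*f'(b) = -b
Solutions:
 f(b) = C1 + Integral(b/cos(b), b)


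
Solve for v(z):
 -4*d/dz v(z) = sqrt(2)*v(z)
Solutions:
 v(z) = C1*exp(-sqrt(2)*z/4)


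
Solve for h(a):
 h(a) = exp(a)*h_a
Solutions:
 h(a) = C1*exp(-exp(-a))


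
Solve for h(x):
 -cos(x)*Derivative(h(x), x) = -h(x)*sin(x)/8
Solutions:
 h(x) = C1/cos(x)^(1/8)


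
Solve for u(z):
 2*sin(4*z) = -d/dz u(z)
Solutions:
 u(z) = C1 + cos(4*z)/2


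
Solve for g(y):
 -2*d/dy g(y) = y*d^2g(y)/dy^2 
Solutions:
 g(y) = C1 + C2/y


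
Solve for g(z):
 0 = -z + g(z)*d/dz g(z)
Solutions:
 g(z) = -sqrt(C1 + z^2)
 g(z) = sqrt(C1 + z^2)


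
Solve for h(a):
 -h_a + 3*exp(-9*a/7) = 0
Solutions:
 h(a) = C1 - 7*exp(-9*a/7)/3


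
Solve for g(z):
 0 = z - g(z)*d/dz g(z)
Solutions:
 g(z) = -sqrt(C1 + z^2)
 g(z) = sqrt(C1 + z^2)


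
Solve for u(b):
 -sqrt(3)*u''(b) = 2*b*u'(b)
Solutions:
 u(b) = C1 + C2*erf(3^(3/4)*b/3)


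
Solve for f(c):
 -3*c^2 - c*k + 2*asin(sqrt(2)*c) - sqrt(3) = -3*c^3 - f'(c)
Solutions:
 f(c) = C1 - 3*c^4/4 + c^3 + c^2*k/2 - 2*c*asin(sqrt(2)*c) + sqrt(3)*c - sqrt(2)*sqrt(1 - 2*c^2)


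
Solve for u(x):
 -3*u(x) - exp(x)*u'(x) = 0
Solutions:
 u(x) = C1*exp(3*exp(-x))


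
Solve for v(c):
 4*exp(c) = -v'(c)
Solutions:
 v(c) = C1 - 4*exp(c)


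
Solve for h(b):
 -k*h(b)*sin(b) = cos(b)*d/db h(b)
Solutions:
 h(b) = C1*exp(k*log(cos(b)))


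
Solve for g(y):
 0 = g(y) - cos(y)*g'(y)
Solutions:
 g(y) = C1*sqrt(sin(y) + 1)/sqrt(sin(y) - 1)


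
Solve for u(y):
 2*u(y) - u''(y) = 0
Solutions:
 u(y) = C1*exp(-sqrt(2)*y) + C2*exp(sqrt(2)*y)


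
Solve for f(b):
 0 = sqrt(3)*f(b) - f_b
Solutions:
 f(b) = C1*exp(sqrt(3)*b)


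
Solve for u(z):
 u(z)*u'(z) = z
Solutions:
 u(z) = -sqrt(C1 + z^2)
 u(z) = sqrt(C1 + z^2)


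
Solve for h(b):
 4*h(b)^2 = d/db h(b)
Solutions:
 h(b) = -1/(C1 + 4*b)


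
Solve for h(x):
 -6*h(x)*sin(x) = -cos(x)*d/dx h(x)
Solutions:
 h(x) = C1/cos(x)^6


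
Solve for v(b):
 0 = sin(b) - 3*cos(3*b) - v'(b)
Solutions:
 v(b) = C1 - sin(3*b) - cos(b)


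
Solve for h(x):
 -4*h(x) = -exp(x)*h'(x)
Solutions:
 h(x) = C1*exp(-4*exp(-x))


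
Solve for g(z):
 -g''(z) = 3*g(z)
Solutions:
 g(z) = C1*sin(sqrt(3)*z) + C2*cos(sqrt(3)*z)


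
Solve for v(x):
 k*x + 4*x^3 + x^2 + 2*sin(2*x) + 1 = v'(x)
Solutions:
 v(x) = C1 + k*x^2/2 + x^4 + x^3/3 + x - cos(2*x)


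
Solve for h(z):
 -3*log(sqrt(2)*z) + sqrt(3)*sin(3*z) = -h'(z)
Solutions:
 h(z) = C1 + 3*z*log(z) - 3*z + 3*z*log(2)/2 + sqrt(3)*cos(3*z)/3


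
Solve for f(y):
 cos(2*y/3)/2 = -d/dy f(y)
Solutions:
 f(y) = C1 - 3*sin(2*y/3)/4


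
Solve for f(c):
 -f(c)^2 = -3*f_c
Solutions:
 f(c) = -3/(C1 + c)


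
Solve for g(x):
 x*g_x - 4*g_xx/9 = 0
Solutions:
 g(x) = C1 + C2*erfi(3*sqrt(2)*x/4)


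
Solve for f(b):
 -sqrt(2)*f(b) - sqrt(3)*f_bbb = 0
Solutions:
 f(b) = C3*exp(-2^(1/6)*3^(5/6)*b/3) + (C1*sin(2^(1/6)*3^(1/3)*b/2) + C2*cos(2^(1/6)*3^(1/3)*b/2))*exp(2^(1/6)*3^(5/6)*b/6)


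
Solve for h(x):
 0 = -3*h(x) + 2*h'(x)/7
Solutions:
 h(x) = C1*exp(21*x/2)


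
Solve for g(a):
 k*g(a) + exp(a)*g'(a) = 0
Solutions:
 g(a) = C1*exp(k*exp(-a))


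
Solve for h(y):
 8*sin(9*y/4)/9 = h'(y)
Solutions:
 h(y) = C1 - 32*cos(9*y/4)/81


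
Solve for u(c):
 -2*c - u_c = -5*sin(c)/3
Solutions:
 u(c) = C1 - c^2 - 5*cos(c)/3


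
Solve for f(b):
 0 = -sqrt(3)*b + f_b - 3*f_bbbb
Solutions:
 f(b) = C1 + C4*exp(3^(2/3)*b/3) + sqrt(3)*b^2/2 + (C2*sin(3^(1/6)*b/2) + C3*cos(3^(1/6)*b/2))*exp(-3^(2/3)*b/6)


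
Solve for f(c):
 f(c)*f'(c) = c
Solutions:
 f(c) = -sqrt(C1 + c^2)
 f(c) = sqrt(C1 + c^2)


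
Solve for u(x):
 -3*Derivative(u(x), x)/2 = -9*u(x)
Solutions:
 u(x) = C1*exp(6*x)


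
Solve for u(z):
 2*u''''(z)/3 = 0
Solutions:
 u(z) = C1 + C2*z + C3*z^2 + C4*z^3


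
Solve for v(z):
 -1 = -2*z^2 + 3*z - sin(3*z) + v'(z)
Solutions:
 v(z) = C1 + 2*z^3/3 - 3*z^2/2 - z - cos(3*z)/3


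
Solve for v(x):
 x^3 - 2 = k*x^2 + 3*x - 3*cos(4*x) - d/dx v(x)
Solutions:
 v(x) = C1 + k*x^3/3 - x^4/4 + 3*x^2/2 + 2*x - 3*sin(4*x)/4


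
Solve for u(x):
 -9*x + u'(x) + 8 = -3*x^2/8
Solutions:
 u(x) = C1 - x^3/8 + 9*x^2/2 - 8*x


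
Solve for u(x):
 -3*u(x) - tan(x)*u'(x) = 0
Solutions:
 u(x) = C1/sin(x)^3


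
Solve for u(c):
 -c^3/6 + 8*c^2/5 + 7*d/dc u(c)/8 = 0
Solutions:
 u(c) = C1 + c^4/21 - 64*c^3/105


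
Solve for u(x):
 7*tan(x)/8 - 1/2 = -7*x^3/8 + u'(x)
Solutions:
 u(x) = C1 + 7*x^4/32 - x/2 - 7*log(cos(x))/8


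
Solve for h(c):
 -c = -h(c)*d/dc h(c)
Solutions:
 h(c) = -sqrt(C1 + c^2)
 h(c) = sqrt(C1 + c^2)


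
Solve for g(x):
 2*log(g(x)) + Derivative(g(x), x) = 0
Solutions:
 li(g(x)) = C1 - 2*x


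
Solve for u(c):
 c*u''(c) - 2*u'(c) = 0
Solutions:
 u(c) = C1 + C2*c^3


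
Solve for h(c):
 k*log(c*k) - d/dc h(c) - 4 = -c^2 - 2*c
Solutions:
 h(c) = C1 + c^3/3 + c^2 + c*k*log(c*k) + c*(-k - 4)


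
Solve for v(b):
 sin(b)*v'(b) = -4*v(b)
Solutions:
 v(b) = C1*(cos(b)^2 + 2*cos(b) + 1)/(cos(b)^2 - 2*cos(b) + 1)


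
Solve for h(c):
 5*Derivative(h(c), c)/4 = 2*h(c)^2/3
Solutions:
 h(c) = -15/(C1 + 8*c)


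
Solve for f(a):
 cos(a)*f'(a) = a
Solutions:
 f(a) = C1 + Integral(a/cos(a), a)


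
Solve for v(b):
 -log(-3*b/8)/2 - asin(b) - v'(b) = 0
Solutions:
 v(b) = C1 - b*log(-b)/2 - b*asin(b) - b*log(3) + b/2 + b*log(2) + b*log(6)/2 - sqrt(1 - b^2)


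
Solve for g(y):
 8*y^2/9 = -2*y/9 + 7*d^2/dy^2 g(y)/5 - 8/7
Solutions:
 g(y) = C1 + C2*y + 10*y^4/189 + 5*y^3/189 + 20*y^2/49


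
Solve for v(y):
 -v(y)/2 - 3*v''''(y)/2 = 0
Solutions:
 v(y) = (C1*sin(sqrt(2)*3^(3/4)*y/6) + C2*cos(sqrt(2)*3^(3/4)*y/6))*exp(-sqrt(2)*3^(3/4)*y/6) + (C3*sin(sqrt(2)*3^(3/4)*y/6) + C4*cos(sqrt(2)*3^(3/4)*y/6))*exp(sqrt(2)*3^(3/4)*y/6)


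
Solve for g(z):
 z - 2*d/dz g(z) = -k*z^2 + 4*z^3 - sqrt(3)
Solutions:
 g(z) = C1 + k*z^3/6 - z^4/2 + z^2/4 + sqrt(3)*z/2


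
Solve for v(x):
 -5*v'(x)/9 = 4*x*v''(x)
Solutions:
 v(x) = C1 + C2*x^(31/36)


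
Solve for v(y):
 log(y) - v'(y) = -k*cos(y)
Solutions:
 v(y) = C1 + k*sin(y) + y*log(y) - y


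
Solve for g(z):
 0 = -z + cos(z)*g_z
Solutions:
 g(z) = C1 + Integral(z/cos(z), z)


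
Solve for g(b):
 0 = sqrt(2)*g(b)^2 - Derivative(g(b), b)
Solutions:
 g(b) = -1/(C1 + sqrt(2)*b)


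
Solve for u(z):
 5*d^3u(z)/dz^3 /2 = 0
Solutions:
 u(z) = C1 + C2*z + C3*z^2


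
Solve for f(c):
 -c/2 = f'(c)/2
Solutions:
 f(c) = C1 - c^2/2


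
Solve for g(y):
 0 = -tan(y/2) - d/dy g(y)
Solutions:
 g(y) = C1 + 2*log(cos(y/2))


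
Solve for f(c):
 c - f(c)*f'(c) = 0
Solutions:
 f(c) = -sqrt(C1 + c^2)
 f(c) = sqrt(C1 + c^2)


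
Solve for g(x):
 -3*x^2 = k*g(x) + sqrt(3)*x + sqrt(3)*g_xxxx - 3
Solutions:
 g(x) = C1*exp(-3^(7/8)*x*(-k)^(1/4)/3) + C2*exp(3^(7/8)*x*(-k)^(1/4)/3) + C3*exp(-3^(7/8)*I*x*(-k)^(1/4)/3) + C4*exp(3^(7/8)*I*x*(-k)^(1/4)/3) - 3*x^2/k - sqrt(3)*x/k + 3/k


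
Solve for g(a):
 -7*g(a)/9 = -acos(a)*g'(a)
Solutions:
 g(a) = C1*exp(7*Integral(1/acos(a), a)/9)


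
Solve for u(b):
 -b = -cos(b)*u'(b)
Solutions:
 u(b) = C1 + Integral(b/cos(b), b)


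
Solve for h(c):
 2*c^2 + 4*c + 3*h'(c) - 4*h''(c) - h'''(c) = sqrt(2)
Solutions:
 h(c) = C1 + C2*exp(c*(-2 + sqrt(7))) + C3*exp(-c*(2 + sqrt(7))) - 2*c^3/9 - 14*c^2/9 - 124*c/27 + sqrt(2)*c/3


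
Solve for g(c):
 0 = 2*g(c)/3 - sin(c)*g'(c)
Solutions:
 g(c) = C1*(cos(c) - 1)^(1/3)/(cos(c) + 1)^(1/3)


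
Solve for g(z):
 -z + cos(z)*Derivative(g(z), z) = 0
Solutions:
 g(z) = C1 + Integral(z/cos(z), z)


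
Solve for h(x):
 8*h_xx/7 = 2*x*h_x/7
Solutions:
 h(x) = C1 + C2*erfi(sqrt(2)*x/4)


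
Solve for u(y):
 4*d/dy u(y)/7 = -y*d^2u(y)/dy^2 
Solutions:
 u(y) = C1 + C2*y^(3/7)


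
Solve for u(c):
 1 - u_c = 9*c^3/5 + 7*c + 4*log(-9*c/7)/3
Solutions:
 u(c) = C1 - 9*c^4/20 - 7*c^2/2 - 4*c*log(-c)/3 + c*(-3*log(3) + log(21)/3 + log(7) + 7/3)


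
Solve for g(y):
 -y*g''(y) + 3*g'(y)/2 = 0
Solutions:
 g(y) = C1 + C2*y^(5/2)


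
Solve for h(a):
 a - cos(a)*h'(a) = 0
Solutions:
 h(a) = C1 + Integral(a/cos(a), a)


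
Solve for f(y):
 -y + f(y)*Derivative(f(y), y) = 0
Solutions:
 f(y) = -sqrt(C1 + y^2)
 f(y) = sqrt(C1 + y^2)


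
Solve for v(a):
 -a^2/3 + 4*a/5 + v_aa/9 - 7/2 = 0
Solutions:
 v(a) = C1 + C2*a + a^4/4 - 6*a^3/5 + 63*a^2/4


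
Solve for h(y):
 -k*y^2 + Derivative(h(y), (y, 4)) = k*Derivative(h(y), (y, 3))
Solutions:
 h(y) = C1 + C2*y + C3*y^2 + C4*exp(k*y) - y^5/60 - y^4/(12*k) - y^3/(3*k^2)


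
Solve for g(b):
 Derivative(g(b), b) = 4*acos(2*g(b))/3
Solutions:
 Integral(1/acos(2*_y), (_y, g(b))) = C1 + 4*b/3


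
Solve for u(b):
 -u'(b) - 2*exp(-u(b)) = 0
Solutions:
 u(b) = log(C1 - 2*b)


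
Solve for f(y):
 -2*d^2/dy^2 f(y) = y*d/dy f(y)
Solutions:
 f(y) = C1 + C2*erf(y/2)


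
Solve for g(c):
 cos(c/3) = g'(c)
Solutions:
 g(c) = C1 + 3*sin(c/3)


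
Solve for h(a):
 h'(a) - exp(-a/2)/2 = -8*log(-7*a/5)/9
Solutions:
 h(a) = C1 - 8*a*log(-a)/9 + 8*a*(-log(7) + 1 + log(5))/9 - exp(-a/2)


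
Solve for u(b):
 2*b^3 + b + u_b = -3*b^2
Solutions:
 u(b) = C1 - b^4/2 - b^3 - b^2/2


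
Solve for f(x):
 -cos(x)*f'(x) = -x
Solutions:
 f(x) = C1 + Integral(x/cos(x), x)


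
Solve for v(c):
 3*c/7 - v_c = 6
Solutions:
 v(c) = C1 + 3*c^2/14 - 6*c


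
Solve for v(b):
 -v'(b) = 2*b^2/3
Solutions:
 v(b) = C1 - 2*b^3/9


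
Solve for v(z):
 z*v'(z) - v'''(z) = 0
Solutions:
 v(z) = C1 + Integral(C2*airyai(z) + C3*airybi(z), z)


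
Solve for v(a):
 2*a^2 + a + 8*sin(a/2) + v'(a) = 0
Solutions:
 v(a) = C1 - 2*a^3/3 - a^2/2 + 16*cos(a/2)


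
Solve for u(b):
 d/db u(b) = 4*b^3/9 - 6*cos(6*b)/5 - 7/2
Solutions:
 u(b) = C1 + b^4/9 - 7*b/2 - sin(6*b)/5


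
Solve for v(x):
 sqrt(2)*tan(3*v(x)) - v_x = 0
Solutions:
 v(x) = -asin(C1*exp(3*sqrt(2)*x))/3 + pi/3
 v(x) = asin(C1*exp(3*sqrt(2)*x))/3


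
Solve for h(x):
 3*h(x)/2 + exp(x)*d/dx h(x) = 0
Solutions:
 h(x) = C1*exp(3*exp(-x)/2)


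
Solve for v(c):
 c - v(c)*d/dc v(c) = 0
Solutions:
 v(c) = -sqrt(C1 + c^2)
 v(c) = sqrt(C1 + c^2)


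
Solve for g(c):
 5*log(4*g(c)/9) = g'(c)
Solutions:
 -Integral(1/(log(_y) - 2*log(3) + 2*log(2)), (_y, g(c)))/5 = C1 - c


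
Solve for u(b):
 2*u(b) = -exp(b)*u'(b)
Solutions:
 u(b) = C1*exp(2*exp(-b))


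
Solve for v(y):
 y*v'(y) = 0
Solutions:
 v(y) = C1


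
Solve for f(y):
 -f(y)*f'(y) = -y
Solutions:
 f(y) = -sqrt(C1 + y^2)
 f(y) = sqrt(C1 + y^2)


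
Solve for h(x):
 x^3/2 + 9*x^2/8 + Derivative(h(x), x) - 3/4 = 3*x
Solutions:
 h(x) = C1 - x^4/8 - 3*x^3/8 + 3*x^2/2 + 3*x/4


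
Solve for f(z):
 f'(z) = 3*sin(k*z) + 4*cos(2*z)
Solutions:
 f(z) = C1 + 2*sin(2*z) - 3*cos(k*z)/k


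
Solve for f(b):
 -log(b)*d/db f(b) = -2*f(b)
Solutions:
 f(b) = C1*exp(2*li(b))


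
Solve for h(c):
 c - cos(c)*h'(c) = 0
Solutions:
 h(c) = C1 + Integral(c/cos(c), c)


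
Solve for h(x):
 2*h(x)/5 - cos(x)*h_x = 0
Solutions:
 h(x) = C1*(sin(x) + 1)^(1/5)/(sin(x) - 1)^(1/5)


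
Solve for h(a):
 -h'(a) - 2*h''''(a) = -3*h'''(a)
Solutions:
 h(a) = C1 + C4*exp(-a/2) + (C2 + C3*a)*exp(a)


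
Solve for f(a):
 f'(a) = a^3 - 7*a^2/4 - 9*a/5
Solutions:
 f(a) = C1 + a^4/4 - 7*a^3/12 - 9*a^2/10


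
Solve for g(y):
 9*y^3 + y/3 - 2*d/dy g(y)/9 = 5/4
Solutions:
 g(y) = C1 + 81*y^4/8 + 3*y^2/4 - 45*y/8


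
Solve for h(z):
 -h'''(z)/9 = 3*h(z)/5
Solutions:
 h(z) = C3*exp(-3*5^(2/3)*z/5) + (C1*sin(3*sqrt(3)*5^(2/3)*z/10) + C2*cos(3*sqrt(3)*5^(2/3)*z/10))*exp(3*5^(2/3)*z/10)


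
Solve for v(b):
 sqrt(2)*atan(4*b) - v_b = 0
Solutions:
 v(b) = C1 + sqrt(2)*(b*atan(4*b) - log(16*b^2 + 1)/8)


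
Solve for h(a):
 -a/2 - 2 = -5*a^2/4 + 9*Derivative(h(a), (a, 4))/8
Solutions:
 h(a) = C1 + C2*a + C3*a^2 + C4*a^3 + a^6/324 - a^5/270 - 2*a^4/27


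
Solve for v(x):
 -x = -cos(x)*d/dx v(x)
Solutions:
 v(x) = C1 + Integral(x/cos(x), x)


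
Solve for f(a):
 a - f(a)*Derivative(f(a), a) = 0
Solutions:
 f(a) = -sqrt(C1 + a^2)
 f(a) = sqrt(C1 + a^2)


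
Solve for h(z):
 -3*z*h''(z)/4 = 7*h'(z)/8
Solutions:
 h(z) = C1 + C2/z^(1/6)


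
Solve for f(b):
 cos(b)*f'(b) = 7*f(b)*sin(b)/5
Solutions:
 f(b) = C1/cos(b)^(7/5)


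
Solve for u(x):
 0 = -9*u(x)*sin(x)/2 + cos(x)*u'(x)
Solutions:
 u(x) = C1/cos(x)^(9/2)


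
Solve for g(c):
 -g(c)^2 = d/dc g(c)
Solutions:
 g(c) = 1/(C1 + c)


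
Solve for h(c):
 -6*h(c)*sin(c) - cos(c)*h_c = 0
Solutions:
 h(c) = C1*cos(c)^6


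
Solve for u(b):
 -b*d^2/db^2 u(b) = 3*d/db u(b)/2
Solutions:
 u(b) = C1 + C2/sqrt(b)


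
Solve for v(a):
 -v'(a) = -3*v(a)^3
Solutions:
 v(a) = -sqrt(2)*sqrt(-1/(C1 + 3*a))/2
 v(a) = sqrt(2)*sqrt(-1/(C1 + 3*a))/2


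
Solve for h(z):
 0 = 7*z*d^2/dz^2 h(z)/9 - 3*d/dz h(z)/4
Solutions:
 h(z) = C1 + C2*z^(55/28)


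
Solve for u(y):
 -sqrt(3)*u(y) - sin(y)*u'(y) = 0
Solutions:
 u(y) = C1*(cos(y) + 1)^(sqrt(3)/2)/(cos(y) - 1)^(sqrt(3)/2)


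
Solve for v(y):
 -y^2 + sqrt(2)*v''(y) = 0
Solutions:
 v(y) = C1 + C2*y + sqrt(2)*y^4/24


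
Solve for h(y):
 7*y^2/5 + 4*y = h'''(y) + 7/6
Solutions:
 h(y) = C1 + C2*y + C3*y^2 + 7*y^5/300 + y^4/6 - 7*y^3/36


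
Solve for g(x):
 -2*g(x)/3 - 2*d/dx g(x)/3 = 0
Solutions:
 g(x) = C1*exp(-x)


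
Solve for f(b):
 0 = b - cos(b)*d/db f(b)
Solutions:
 f(b) = C1 + Integral(b/cos(b), b)


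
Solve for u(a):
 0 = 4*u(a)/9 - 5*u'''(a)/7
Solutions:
 u(a) = C3*exp(2100^(1/3)*a/15) + (C1*sin(3^(5/6)*700^(1/3)*a/30) + C2*cos(3^(5/6)*700^(1/3)*a/30))*exp(-2100^(1/3)*a/30)


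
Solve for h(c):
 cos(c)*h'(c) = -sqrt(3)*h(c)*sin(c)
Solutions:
 h(c) = C1*cos(c)^(sqrt(3))


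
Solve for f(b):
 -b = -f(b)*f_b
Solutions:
 f(b) = -sqrt(C1 + b^2)
 f(b) = sqrt(C1 + b^2)


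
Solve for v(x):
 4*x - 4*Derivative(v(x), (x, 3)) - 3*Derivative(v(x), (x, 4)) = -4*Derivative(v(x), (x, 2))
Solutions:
 v(x) = C1 + C2*x + C3*exp(-2*x) + C4*exp(2*x/3) - x^3/6 - x^2/2


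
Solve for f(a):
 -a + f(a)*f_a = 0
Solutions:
 f(a) = -sqrt(C1 + a^2)
 f(a) = sqrt(C1 + a^2)


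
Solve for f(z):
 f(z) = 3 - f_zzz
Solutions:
 f(z) = C3*exp(-z) + (C1*sin(sqrt(3)*z/2) + C2*cos(sqrt(3)*z/2))*exp(z/2) + 3


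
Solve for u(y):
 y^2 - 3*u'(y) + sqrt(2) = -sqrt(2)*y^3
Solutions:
 u(y) = C1 + sqrt(2)*y^4/12 + y^3/9 + sqrt(2)*y/3


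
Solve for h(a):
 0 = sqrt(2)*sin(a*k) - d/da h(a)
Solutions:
 h(a) = C1 - sqrt(2)*cos(a*k)/k


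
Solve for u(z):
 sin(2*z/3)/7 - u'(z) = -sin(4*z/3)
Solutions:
 u(z) = C1 - 3*cos(2*z/3)/14 - 3*cos(4*z/3)/4


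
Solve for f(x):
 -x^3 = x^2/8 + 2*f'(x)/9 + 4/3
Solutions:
 f(x) = C1 - 9*x^4/8 - 3*x^3/16 - 6*x


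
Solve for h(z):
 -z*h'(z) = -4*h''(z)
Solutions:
 h(z) = C1 + C2*erfi(sqrt(2)*z/4)


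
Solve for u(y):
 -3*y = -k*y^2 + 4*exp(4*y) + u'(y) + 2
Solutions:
 u(y) = C1 + k*y^3/3 - 3*y^2/2 - 2*y - exp(4*y)


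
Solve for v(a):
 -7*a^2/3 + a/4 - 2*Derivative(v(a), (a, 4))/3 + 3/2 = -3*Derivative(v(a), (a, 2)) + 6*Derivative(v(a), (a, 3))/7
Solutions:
 v(a) = C1 + C2*a + C3*exp(3*a*(-3 + sqrt(107))/14) + C4*exp(-3*a*(3 + sqrt(107))/14) + 7*a^4/108 + 13*a^3/216 - 29*a^2/1134


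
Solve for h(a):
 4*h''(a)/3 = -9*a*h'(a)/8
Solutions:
 h(a) = C1 + C2*erf(3*sqrt(3)*a/8)


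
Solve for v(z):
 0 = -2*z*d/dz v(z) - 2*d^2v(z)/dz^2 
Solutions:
 v(z) = C1 + C2*erf(sqrt(2)*z/2)


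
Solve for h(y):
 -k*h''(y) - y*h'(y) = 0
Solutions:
 h(y) = C1 + C2*sqrt(k)*erf(sqrt(2)*y*sqrt(1/k)/2)


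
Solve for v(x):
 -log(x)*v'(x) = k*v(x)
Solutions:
 v(x) = C1*exp(-k*li(x))


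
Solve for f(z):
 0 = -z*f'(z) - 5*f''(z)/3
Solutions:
 f(z) = C1 + C2*erf(sqrt(30)*z/10)


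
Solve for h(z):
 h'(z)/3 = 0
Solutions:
 h(z) = C1


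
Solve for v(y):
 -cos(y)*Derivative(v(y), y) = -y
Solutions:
 v(y) = C1 + Integral(y/cos(y), y)


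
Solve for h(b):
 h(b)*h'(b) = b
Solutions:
 h(b) = -sqrt(C1 + b^2)
 h(b) = sqrt(C1 + b^2)


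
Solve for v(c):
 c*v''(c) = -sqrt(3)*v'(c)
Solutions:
 v(c) = C1 + C2*c^(1 - sqrt(3))


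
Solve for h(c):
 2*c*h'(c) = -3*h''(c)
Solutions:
 h(c) = C1 + C2*erf(sqrt(3)*c/3)


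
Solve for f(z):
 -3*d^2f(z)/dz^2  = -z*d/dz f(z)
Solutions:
 f(z) = C1 + C2*erfi(sqrt(6)*z/6)


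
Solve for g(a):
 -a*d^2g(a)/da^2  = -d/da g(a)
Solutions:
 g(a) = C1 + C2*a^2


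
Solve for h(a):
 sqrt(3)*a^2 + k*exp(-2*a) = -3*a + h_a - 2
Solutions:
 h(a) = C1 + sqrt(3)*a^3/3 + 3*a^2/2 + 2*a - k*exp(-2*a)/2


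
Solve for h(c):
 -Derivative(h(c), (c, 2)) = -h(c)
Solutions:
 h(c) = C1*exp(-c) + C2*exp(c)


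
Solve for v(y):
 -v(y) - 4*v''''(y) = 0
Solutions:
 v(y) = (C1*sin(y/2) + C2*cos(y/2))*exp(-y/2) + (C3*sin(y/2) + C4*cos(y/2))*exp(y/2)


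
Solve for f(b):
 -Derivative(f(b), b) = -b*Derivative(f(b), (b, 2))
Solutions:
 f(b) = C1 + C2*b^2


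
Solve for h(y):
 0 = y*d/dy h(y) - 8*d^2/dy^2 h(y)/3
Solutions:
 h(y) = C1 + C2*erfi(sqrt(3)*y/4)


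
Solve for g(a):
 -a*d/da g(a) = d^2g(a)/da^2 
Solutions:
 g(a) = C1 + C2*erf(sqrt(2)*a/2)


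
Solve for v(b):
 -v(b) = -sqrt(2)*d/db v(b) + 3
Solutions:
 v(b) = C1*exp(sqrt(2)*b/2) - 3


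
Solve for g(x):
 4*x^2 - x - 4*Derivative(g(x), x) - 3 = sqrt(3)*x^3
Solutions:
 g(x) = C1 - sqrt(3)*x^4/16 + x^3/3 - x^2/8 - 3*x/4


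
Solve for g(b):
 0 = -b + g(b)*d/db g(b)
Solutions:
 g(b) = -sqrt(C1 + b^2)
 g(b) = sqrt(C1 + b^2)


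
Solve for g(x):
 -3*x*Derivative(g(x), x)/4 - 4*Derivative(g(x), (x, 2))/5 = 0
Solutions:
 g(x) = C1 + C2*erf(sqrt(30)*x/8)


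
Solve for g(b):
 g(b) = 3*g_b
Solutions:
 g(b) = C1*exp(b/3)


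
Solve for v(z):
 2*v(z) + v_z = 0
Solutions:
 v(z) = C1*exp(-2*z)


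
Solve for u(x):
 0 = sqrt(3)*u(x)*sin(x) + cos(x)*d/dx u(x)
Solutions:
 u(x) = C1*cos(x)^(sqrt(3))


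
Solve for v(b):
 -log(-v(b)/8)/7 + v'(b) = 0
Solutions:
 -7*Integral(1/(log(-_y) - 3*log(2)), (_y, v(b))) = C1 - b


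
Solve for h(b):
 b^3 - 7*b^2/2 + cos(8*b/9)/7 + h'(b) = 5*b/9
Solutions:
 h(b) = C1 - b^4/4 + 7*b^3/6 + 5*b^2/18 - 9*sin(8*b/9)/56


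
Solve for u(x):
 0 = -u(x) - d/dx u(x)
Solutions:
 u(x) = C1*exp(-x)


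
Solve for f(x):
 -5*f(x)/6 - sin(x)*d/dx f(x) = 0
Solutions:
 f(x) = C1*(cos(x) + 1)^(5/12)/(cos(x) - 1)^(5/12)


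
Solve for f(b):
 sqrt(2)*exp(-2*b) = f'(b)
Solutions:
 f(b) = C1 - sqrt(2)*exp(-2*b)/2


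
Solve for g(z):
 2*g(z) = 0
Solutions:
 g(z) = 0


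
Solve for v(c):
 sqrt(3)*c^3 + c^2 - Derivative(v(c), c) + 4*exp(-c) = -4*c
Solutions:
 v(c) = C1 + sqrt(3)*c^4/4 + c^3/3 + 2*c^2 - 4*exp(-c)


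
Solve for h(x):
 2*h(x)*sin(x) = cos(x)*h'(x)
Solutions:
 h(x) = C1/cos(x)^2


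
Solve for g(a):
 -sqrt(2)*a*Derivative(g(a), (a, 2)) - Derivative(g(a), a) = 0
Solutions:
 g(a) = C1 + C2*a^(1 - sqrt(2)/2)


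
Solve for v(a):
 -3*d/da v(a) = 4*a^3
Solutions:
 v(a) = C1 - a^4/3


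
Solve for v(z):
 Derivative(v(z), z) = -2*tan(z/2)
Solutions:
 v(z) = C1 + 4*log(cos(z/2))


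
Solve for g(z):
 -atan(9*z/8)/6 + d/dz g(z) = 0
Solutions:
 g(z) = C1 + z*atan(9*z/8)/6 - 2*log(81*z^2 + 64)/27


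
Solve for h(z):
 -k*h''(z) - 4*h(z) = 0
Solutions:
 h(z) = C1*exp(-2*z*sqrt(-1/k)) + C2*exp(2*z*sqrt(-1/k))


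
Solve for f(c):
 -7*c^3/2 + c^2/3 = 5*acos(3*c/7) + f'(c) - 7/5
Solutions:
 f(c) = C1 - 7*c^4/8 + c^3/9 - 5*c*acos(3*c/7) + 7*c/5 + 5*sqrt(49 - 9*c^2)/3


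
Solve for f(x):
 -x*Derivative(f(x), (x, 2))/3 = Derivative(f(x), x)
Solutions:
 f(x) = C1 + C2/x^2


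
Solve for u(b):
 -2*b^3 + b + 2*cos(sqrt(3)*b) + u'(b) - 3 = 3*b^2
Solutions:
 u(b) = C1 + b^4/2 + b^3 - b^2/2 + 3*b - 2*sqrt(3)*sin(sqrt(3)*b)/3


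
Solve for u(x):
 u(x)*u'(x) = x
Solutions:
 u(x) = -sqrt(C1 + x^2)
 u(x) = sqrt(C1 + x^2)


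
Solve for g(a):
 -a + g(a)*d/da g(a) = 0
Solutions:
 g(a) = -sqrt(C1 + a^2)
 g(a) = sqrt(C1 + a^2)


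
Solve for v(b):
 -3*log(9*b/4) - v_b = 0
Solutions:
 v(b) = C1 - 3*b*log(b) + b*log(64/729) + 3*b


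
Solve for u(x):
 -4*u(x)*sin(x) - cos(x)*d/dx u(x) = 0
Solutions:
 u(x) = C1*cos(x)^4


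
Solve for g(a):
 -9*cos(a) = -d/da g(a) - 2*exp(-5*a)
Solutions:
 g(a) = C1 + 9*sin(a) + 2*exp(-5*a)/5


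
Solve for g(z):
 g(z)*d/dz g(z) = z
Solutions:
 g(z) = -sqrt(C1 + z^2)
 g(z) = sqrt(C1 + z^2)


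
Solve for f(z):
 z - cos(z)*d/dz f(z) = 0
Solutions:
 f(z) = C1 + Integral(z/cos(z), z)


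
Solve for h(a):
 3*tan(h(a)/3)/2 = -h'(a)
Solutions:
 h(a) = -3*asin(C1*exp(-a/2)) + 3*pi
 h(a) = 3*asin(C1*exp(-a/2))


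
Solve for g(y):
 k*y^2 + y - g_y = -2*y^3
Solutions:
 g(y) = C1 + k*y^3/3 + y^4/2 + y^2/2


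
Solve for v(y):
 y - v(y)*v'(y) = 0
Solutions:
 v(y) = -sqrt(C1 + y^2)
 v(y) = sqrt(C1 + y^2)


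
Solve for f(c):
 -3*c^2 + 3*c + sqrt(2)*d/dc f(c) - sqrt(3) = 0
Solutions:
 f(c) = C1 + sqrt(2)*c^3/2 - 3*sqrt(2)*c^2/4 + sqrt(6)*c/2


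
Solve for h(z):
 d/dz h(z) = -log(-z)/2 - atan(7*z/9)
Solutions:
 h(z) = C1 - z*log(-z)/2 - z*atan(7*z/9) + z/2 + 9*log(49*z^2 + 81)/14


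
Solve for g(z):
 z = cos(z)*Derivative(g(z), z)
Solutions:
 g(z) = C1 + Integral(z/cos(z), z)


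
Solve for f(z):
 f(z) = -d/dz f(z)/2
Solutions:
 f(z) = C1*exp(-2*z)


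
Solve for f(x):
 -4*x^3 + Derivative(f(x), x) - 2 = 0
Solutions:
 f(x) = C1 + x^4 + 2*x


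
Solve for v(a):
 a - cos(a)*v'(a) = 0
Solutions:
 v(a) = C1 + Integral(a/cos(a), a)


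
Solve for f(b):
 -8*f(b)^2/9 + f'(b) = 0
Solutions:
 f(b) = -9/(C1 + 8*b)


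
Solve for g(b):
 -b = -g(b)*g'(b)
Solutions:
 g(b) = -sqrt(C1 + b^2)
 g(b) = sqrt(C1 + b^2)


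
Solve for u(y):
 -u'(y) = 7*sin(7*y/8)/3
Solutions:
 u(y) = C1 + 8*cos(7*y/8)/3


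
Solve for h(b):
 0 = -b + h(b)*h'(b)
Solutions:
 h(b) = -sqrt(C1 + b^2)
 h(b) = sqrt(C1 + b^2)


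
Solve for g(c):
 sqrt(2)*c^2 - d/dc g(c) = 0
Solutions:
 g(c) = C1 + sqrt(2)*c^3/3


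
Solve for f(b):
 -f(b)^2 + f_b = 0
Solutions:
 f(b) = -1/(C1 + b)


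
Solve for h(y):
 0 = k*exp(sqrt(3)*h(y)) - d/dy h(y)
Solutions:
 h(y) = sqrt(3)*(2*log(-1/(C1 + k*y)) - log(3))/6


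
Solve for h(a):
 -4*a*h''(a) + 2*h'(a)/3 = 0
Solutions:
 h(a) = C1 + C2*a^(7/6)


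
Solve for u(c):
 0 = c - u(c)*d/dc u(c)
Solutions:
 u(c) = -sqrt(C1 + c^2)
 u(c) = sqrt(C1 + c^2)


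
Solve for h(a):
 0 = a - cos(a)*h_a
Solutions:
 h(a) = C1 + Integral(a/cos(a), a)


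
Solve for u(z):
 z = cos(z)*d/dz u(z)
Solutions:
 u(z) = C1 + Integral(z/cos(z), z)


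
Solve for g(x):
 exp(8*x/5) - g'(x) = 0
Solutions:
 g(x) = C1 + 5*exp(8*x/5)/8


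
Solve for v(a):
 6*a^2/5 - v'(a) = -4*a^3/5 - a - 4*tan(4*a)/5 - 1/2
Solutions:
 v(a) = C1 + a^4/5 + 2*a^3/5 + a^2/2 + a/2 - log(cos(4*a))/5


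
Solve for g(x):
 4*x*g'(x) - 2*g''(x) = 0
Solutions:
 g(x) = C1 + C2*erfi(x)


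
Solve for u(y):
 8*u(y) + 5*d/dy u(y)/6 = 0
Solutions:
 u(y) = C1*exp(-48*y/5)


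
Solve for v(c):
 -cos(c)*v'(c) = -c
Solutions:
 v(c) = C1 + Integral(c/cos(c), c)


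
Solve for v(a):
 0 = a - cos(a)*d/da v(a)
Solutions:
 v(a) = C1 + Integral(a/cos(a), a)


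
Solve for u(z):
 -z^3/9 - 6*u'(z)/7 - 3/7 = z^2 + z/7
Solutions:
 u(z) = C1 - 7*z^4/216 - 7*z^3/18 - z^2/12 - z/2


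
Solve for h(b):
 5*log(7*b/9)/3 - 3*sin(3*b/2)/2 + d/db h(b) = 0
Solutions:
 h(b) = C1 - 5*b*log(b)/3 - 2*b*log(7) + b*log(21)/3 + 5*b/3 + 3*b*log(3) - cos(3*b/2)


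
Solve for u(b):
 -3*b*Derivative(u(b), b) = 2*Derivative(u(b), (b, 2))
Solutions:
 u(b) = C1 + C2*erf(sqrt(3)*b/2)


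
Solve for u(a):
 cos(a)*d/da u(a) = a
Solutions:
 u(a) = C1 + Integral(a/cos(a), a)


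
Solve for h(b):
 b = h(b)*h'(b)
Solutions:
 h(b) = -sqrt(C1 + b^2)
 h(b) = sqrt(C1 + b^2)


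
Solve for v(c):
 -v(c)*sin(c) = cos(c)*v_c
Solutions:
 v(c) = C1*cos(c)


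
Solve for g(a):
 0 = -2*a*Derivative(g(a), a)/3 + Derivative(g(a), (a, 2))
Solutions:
 g(a) = C1 + C2*erfi(sqrt(3)*a/3)


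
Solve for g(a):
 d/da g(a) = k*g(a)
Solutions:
 g(a) = C1*exp(a*k)


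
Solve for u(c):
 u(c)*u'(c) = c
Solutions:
 u(c) = -sqrt(C1 + c^2)
 u(c) = sqrt(C1 + c^2)


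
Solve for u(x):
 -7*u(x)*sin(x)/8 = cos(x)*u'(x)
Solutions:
 u(x) = C1*cos(x)^(7/8)


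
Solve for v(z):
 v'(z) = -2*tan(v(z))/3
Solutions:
 v(z) = pi - asin(C1*exp(-2*z/3))
 v(z) = asin(C1*exp(-2*z/3))


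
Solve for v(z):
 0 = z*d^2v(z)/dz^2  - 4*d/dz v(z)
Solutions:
 v(z) = C1 + C2*z^5


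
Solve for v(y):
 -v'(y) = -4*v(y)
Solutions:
 v(y) = C1*exp(4*y)


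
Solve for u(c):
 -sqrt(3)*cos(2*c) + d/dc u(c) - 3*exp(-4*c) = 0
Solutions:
 u(c) = C1 + sqrt(3)*sin(2*c)/2 - 3*exp(-4*c)/4


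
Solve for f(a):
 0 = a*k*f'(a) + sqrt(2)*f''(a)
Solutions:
 f(a) = Piecewise((-2^(3/4)*sqrt(pi)*C1*erf(2^(1/4)*a*sqrt(k)/2)/(2*sqrt(k)) - C2, (k > 0) | (k < 0)), (-C1*a - C2, True))


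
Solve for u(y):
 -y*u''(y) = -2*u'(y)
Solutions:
 u(y) = C1 + C2*y^3


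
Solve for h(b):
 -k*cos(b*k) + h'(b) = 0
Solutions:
 h(b) = C1 + sin(b*k)


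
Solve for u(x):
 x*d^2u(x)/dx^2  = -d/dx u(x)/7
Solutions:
 u(x) = C1 + C2*x^(6/7)


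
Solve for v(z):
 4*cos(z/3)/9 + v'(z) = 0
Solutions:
 v(z) = C1 - 4*sin(z/3)/3


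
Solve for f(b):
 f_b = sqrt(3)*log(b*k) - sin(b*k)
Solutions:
 f(b) = C1 + sqrt(3)*b*(log(b*k) - 1) - Piecewise((-cos(b*k)/k, Ne(k, 0)), (0, True))


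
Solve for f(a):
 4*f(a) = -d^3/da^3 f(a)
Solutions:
 f(a) = C3*exp(-2^(2/3)*a) + (C1*sin(2^(2/3)*sqrt(3)*a/2) + C2*cos(2^(2/3)*sqrt(3)*a/2))*exp(2^(2/3)*a/2)


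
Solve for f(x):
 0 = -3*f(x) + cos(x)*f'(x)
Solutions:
 f(x) = C1*(sin(x) + 1)^(3/2)/(sin(x) - 1)^(3/2)


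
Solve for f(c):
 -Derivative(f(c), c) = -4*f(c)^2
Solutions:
 f(c) = -1/(C1 + 4*c)


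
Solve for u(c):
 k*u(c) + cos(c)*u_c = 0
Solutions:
 u(c) = C1*exp(k*(log(sin(c) - 1) - log(sin(c) + 1))/2)


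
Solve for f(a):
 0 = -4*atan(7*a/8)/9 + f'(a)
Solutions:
 f(a) = C1 + 4*a*atan(7*a/8)/9 - 16*log(49*a^2 + 64)/63


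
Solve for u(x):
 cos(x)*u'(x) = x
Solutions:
 u(x) = C1 + Integral(x/cos(x), x)


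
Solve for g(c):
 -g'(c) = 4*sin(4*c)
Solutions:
 g(c) = C1 + cos(4*c)


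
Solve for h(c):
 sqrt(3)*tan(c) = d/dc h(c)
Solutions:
 h(c) = C1 - sqrt(3)*log(cos(c))


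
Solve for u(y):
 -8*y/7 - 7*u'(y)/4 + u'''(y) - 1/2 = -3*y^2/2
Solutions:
 u(y) = C1 + C2*exp(-sqrt(7)*y/2) + C3*exp(sqrt(7)*y/2) + 2*y^3/7 - 16*y^2/49 + 34*y/49


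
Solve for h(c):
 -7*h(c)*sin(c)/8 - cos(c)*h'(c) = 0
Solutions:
 h(c) = C1*cos(c)^(7/8)


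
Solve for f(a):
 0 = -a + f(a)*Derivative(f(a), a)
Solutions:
 f(a) = -sqrt(C1 + a^2)
 f(a) = sqrt(C1 + a^2)


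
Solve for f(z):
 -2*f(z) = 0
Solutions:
 f(z) = 0


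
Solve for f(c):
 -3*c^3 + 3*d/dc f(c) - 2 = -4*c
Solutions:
 f(c) = C1 + c^4/4 - 2*c^2/3 + 2*c/3


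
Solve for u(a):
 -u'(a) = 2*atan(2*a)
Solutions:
 u(a) = C1 - 2*a*atan(2*a) + log(4*a^2 + 1)/2


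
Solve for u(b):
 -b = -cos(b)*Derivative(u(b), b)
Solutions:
 u(b) = C1 + Integral(b/cos(b), b)


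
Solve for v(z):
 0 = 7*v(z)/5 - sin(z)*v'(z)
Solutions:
 v(z) = C1*(cos(z) - 1)^(7/10)/(cos(z) + 1)^(7/10)


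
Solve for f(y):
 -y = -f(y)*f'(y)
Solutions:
 f(y) = -sqrt(C1 + y^2)
 f(y) = sqrt(C1 + y^2)


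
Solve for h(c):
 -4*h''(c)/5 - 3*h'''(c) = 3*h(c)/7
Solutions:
 h(c) = C1*exp(c*(-112 + 224*14^(1/3)/(135*sqrt(464585) + 92021)^(1/3) + 14^(2/3)*(135*sqrt(464585) + 92021)^(1/3))/1260)*sin(14^(1/3)*sqrt(3)*c*(-14^(1/3)*(135*sqrt(464585) + 92021)^(1/3) + 224/(135*sqrt(464585) + 92021)^(1/3))/1260) + C2*exp(c*(-112 + 224*14^(1/3)/(135*sqrt(464585) + 92021)^(1/3) + 14^(2/3)*(135*sqrt(464585) + 92021)^(1/3))/1260)*cos(14^(1/3)*sqrt(3)*c*(-14^(1/3)*(135*sqrt(464585) + 92021)^(1/3) + 224/(135*sqrt(464585) + 92021)^(1/3))/1260) + C3*exp(-c*(224*14^(1/3)/(135*sqrt(464585) + 92021)^(1/3) + 56 + 14^(2/3)*(135*sqrt(464585) + 92021)^(1/3))/630)


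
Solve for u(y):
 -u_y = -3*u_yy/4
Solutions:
 u(y) = C1 + C2*exp(4*y/3)


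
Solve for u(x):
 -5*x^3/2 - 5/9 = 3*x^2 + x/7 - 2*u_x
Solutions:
 u(x) = C1 + 5*x^4/16 + x^3/2 + x^2/28 + 5*x/18


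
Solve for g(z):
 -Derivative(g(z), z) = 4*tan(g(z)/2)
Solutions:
 g(z) = -2*asin(C1*exp(-2*z)) + 2*pi
 g(z) = 2*asin(C1*exp(-2*z))


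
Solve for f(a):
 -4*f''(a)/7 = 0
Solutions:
 f(a) = C1 + C2*a


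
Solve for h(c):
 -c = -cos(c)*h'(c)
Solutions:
 h(c) = C1 + Integral(c/cos(c), c)


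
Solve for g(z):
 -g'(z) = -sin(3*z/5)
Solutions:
 g(z) = C1 - 5*cos(3*z/5)/3


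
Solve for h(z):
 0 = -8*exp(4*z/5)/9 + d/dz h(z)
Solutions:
 h(z) = C1 + 10*exp(4*z/5)/9


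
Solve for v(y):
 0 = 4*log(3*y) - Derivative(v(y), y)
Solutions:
 v(y) = C1 + 4*y*log(y) - 4*y + y*log(81)


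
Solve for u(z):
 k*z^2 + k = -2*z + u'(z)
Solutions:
 u(z) = C1 + k*z^3/3 + k*z + z^2


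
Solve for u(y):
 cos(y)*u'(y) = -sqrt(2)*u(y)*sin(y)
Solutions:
 u(y) = C1*cos(y)^(sqrt(2))


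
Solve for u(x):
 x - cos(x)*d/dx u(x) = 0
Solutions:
 u(x) = C1 + Integral(x/cos(x), x)


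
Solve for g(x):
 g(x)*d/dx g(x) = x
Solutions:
 g(x) = -sqrt(C1 + x^2)
 g(x) = sqrt(C1 + x^2)


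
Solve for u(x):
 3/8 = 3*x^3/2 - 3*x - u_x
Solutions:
 u(x) = C1 + 3*x^4/8 - 3*x^2/2 - 3*x/8


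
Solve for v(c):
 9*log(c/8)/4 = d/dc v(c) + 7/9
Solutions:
 v(c) = C1 + 9*c*log(c)/4 - 27*c*log(2)/4 - 109*c/36


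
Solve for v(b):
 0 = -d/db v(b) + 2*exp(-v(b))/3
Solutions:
 v(b) = log(C1 + 2*b/3)


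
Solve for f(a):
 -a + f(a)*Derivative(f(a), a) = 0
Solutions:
 f(a) = -sqrt(C1 + a^2)
 f(a) = sqrt(C1 + a^2)


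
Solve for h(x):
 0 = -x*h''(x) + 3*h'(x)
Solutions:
 h(x) = C1 + C2*x^4


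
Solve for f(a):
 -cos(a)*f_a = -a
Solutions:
 f(a) = C1 + Integral(a/cos(a), a)


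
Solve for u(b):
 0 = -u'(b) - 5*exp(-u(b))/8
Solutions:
 u(b) = log(C1 - 5*b/8)


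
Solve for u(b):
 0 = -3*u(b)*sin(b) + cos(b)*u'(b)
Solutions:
 u(b) = C1/cos(b)^3


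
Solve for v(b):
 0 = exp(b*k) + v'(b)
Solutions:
 v(b) = C1 - exp(b*k)/k


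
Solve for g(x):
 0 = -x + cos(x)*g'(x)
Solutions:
 g(x) = C1 + Integral(x/cos(x), x)


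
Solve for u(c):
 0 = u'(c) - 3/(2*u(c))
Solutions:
 u(c) = -sqrt(C1 + 3*c)
 u(c) = sqrt(C1 + 3*c)
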